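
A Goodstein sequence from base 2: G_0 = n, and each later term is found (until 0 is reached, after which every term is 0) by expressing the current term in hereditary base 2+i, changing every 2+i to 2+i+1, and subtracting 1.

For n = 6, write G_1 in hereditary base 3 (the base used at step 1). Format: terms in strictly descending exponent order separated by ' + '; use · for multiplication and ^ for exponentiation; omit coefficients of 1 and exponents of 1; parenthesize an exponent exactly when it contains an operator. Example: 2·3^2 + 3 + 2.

G_0=6  [base 2] 2^2 + 2  →[2↦3]→  3^3 + 3 = 30  −1 ⇒ G_1=29
G_1=29  [base 3] 3^3 + 2  →[3↦4]→  4^4 + 2 = 258  −1 ⇒ G_2=257

3^3 + 2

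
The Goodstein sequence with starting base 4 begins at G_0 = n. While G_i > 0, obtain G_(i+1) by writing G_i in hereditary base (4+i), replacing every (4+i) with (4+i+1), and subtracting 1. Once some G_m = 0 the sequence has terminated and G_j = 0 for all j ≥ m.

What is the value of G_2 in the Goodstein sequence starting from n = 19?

G_0=19  [base 4] 4^2 + 3  →[4↦5]→  5^2 + 3 = 28  −1 ⇒ G_1=27
G_1=27  [base 5] 5^2 + 2  →[5↦6]→  6^2 + 2 = 38  −1 ⇒ G_2=37
G_2=37  [base 6] 6^2 + 1  →[6↦7]→  7^2 + 1 = 50  −1 ⇒ G_3=49

37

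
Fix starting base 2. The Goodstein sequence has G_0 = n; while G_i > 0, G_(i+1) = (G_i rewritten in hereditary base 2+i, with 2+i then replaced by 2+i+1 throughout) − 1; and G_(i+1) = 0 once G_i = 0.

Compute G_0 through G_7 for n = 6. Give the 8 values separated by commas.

i=0: 6 = 2^2 + 2 (b=2); 2→3: 3^3 + 3 = 30; 30−1 = 29
i=1: 29 = 3^3 + 2 (b=3); 3→4: 4^4 + 2 = 258; 258−1 = 257
i=2: 257 = 4^4 + 1 (b=4); 4→5: 5^5 + 1 = 3126; 3126−1 = 3125
i=3: 3125 = 5^5 (b=5); 5→6: 6^6 = 46656; 46656−1 = 46655
i=4: 46655 = 5·6^5 + 5·6^4 + 5·6^3 + 5·6^2 + 5·6 + 5 (b=6); 6→7: 5·7^5 + 5·7^4 + 5·7^3 + 5·7^2 + 5·7 + 5 = 98040; 98040−1 = 98039
i=5: 98039 = 5·7^5 + 5·7^4 + 5·7^3 + 5·7^2 + 5·7 + 4 (b=7); 7→8: 5·8^5 + 5·8^4 + 5·8^3 + 5·8^2 + 5·8 + 4 = 187244; 187244−1 = 187243
i=6: 187243 = 5·8^5 + 5·8^4 + 5·8^3 + 5·8^2 + 5·8 + 3 (b=8); 8→9: 5·9^5 + 5·9^4 + 5·9^3 + 5·9^2 + 5·9 + 3 = 332148; 332148−1 = 332147

6, 29, 257, 3125, 46655, 98039, 187243, 332147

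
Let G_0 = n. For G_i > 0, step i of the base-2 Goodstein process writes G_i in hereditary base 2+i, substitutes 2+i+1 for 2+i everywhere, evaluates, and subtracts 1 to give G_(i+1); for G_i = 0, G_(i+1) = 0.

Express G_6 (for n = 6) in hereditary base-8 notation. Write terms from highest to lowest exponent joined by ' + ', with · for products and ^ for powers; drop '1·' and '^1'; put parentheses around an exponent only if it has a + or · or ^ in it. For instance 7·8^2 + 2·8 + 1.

5·8^5 + 5·8^4 + 5·8^3 + 5·8^2 + 5·8 + 3

[0] 6 ≡ 2^2 + 2 (base 2). Lift 3: 30. −1: 29.
[1] 29 ≡ 3^3 + 2 (base 3). Lift 4: 258. −1: 257.
[2] 257 ≡ 4^4 + 1 (base 4). Lift 5: 3126. −1: 3125.
[3] 3125 ≡ 5^5 (base 5). Lift 6: 46656. −1: 46655.
[4] 46655 ≡ 5·6^5 + 5·6^4 + 5·6^3 + 5·6^2 + 5·6 + 5 (base 6). Lift 7: 98040. −1: 98039.
[5] 98039 ≡ 5·7^5 + 5·7^4 + 5·7^3 + 5·7^2 + 5·7 + 4 (base 7). Lift 8: 187244. −1: 187243.
[6] 187243 ≡ 5·8^5 + 5·8^4 + 5·8^3 + 5·8^2 + 5·8 + 3 (base 8). Lift 9: 332148. −1: 332147.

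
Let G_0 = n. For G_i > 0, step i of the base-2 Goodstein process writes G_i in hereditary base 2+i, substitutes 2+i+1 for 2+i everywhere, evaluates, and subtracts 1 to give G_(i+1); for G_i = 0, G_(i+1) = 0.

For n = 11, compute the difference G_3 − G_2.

G_0 = 11. HB_2(11) = 2^(2 + 1) + 2 + 1. Bump = 85. G_1 = 84.
G_1 = 84. HB_3(84) = 3^(3 + 1) + 3. Bump = 1028. G_2 = 1027.
G_2 = 1027. HB_4(1027) = 4^(4 + 1) + 3. Bump = 15628. G_3 = 15627.

14600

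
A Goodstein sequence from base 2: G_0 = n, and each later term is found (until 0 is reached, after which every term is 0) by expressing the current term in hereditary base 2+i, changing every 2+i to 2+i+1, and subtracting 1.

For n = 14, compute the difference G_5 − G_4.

G_0=14  [base 2] 2^(2 + 1) + 2^2 + 2  →[2↦3]→  3^(3 + 1) + 3^3 + 3 = 111  −1 ⇒ G_1=110
G_1=110  [base 3] 3^(3 + 1) + 3^3 + 2  →[3↦4]→  4^(4 + 1) + 4^4 + 2 = 1282  −1 ⇒ G_2=1281
G_2=1281  [base 4] 4^(4 + 1) + 4^4 + 1  →[4↦5]→  5^(5 + 1) + 5^5 + 1 = 18751  −1 ⇒ G_3=18750
G_3=18750  [base 5] 5^(5 + 1) + 5^5  →[5↦6]→  6^(6 + 1) + 6^6 = 326592  −1 ⇒ G_4=326591
G_4=326591  [base 6] 6^(6 + 1) + 5·6^5 + 5·6^4 + 5·6^3 + 5·6^2 + 5·6 + 5  →[6↦7]→  7^(7 + 1) + 5·7^5 + 5·7^4 + 5·7^3 + 5·7^2 + 5·7 + 5 = 5862841  −1 ⇒ G_5=5862840

5536249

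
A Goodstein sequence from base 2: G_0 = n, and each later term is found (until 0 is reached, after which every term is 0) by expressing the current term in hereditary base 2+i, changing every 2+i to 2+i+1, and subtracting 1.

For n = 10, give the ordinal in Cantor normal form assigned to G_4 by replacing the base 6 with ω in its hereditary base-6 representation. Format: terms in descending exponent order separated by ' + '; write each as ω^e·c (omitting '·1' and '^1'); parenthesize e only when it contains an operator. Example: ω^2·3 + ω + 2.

ω^ω·5 + ω^5·5 + ω^4·5 + ω^3·5 + ω^2·5 + ω·5 + 5

10 —HB2→ 2^(2 + 1) + 2 —bump→ 3^(3 + 1) + 3 = 84 —(−1)→ 83
83 —HB3→ 3^(3 + 1) + 2 —bump→ 4^(4 + 1) + 2 = 1026 —(−1)→ 1025
1025 —HB4→ 4^(4 + 1) + 1 —bump→ 5^(5 + 1) + 1 = 15626 —(−1)→ 15625
15625 —HB5→ 5^(5 + 1) —bump→ 6^(6 + 1) = 279936 —(−1)→ 279935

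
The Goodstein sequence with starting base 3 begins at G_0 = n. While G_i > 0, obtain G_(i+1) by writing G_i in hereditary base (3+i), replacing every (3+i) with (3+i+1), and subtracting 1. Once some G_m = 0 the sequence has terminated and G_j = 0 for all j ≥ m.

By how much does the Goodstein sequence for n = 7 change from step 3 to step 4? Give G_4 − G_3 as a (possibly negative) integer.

step 0: 7 = 2·3 + 1; sub 4 for 3: 2·4 + 1; = 9; G_1 = 9−1 = 8
step 1: 8 = 2·4; sub 5 for 4: 2·5; = 10; G_2 = 10−1 = 9
step 2: 9 = 5 + 4; sub 6 for 5: 6 + 4; = 10; G_3 = 10−1 = 9
step 3: 9 = 6 + 3; sub 7 for 6: 7 + 3; = 10; G_4 = 10−1 = 9

0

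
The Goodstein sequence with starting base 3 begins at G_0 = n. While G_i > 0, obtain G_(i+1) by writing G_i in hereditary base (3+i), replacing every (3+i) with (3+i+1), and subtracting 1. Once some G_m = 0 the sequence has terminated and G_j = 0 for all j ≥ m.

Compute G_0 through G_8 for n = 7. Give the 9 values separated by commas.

G_0 = 7. HB_3(7) = 2·3 + 1. Bump = 9. G_1 = 8.
G_1 = 8. HB_4(8) = 2·4. Bump = 10. G_2 = 9.
G_2 = 9. HB_5(9) = 5 + 4. Bump = 10. G_3 = 9.
G_3 = 9. HB_6(9) = 6 + 3. Bump = 10. G_4 = 9.
G_4 = 9. HB_7(9) = 7 + 2. Bump = 10. G_5 = 9.
G_5 = 9. HB_8(9) = 8 + 1. Bump = 10. G_6 = 9.
G_6 = 9. HB_9(9) = 9. Bump = 10. G_7 = 9.
G_7 = 9. HB_10(9) = 9. Bump = 9. G_8 = 8.

7, 8, 9, 9, 9, 9, 9, 9, 8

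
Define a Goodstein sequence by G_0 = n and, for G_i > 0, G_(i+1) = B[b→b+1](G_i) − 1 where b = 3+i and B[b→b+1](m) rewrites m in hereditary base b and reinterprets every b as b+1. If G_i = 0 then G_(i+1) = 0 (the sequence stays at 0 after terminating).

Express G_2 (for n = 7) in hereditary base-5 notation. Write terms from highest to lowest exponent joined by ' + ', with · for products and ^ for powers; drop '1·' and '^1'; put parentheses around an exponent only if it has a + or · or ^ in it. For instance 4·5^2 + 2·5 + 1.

[0] 7 ≡ 2·3 + 1 (base 3). Lift 4: 9. −1: 8.
[1] 8 ≡ 2·4 (base 4). Lift 5: 10. −1: 9.

5 + 4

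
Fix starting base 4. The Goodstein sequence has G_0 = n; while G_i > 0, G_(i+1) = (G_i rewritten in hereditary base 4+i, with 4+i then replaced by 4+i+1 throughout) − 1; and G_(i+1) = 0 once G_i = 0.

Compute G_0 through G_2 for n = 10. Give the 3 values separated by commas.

10, 11, 12

base 4: 10 = 2·4 + 2; at 5: 2·5 + 2 = 12; next = 11
base 5: 11 = 2·5 + 1; at 6: 2·6 + 1 = 13; next = 12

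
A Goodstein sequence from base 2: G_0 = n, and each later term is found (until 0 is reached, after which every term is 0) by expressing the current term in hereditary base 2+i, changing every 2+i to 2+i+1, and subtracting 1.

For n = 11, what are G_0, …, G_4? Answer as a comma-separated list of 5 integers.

[0] 11 ≡ 2^(2 + 1) + 2 + 1 (base 2). Lift 3: 85. −1: 84.
[1] 84 ≡ 3^(3 + 1) + 3 (base 3). Lift 4: 1028. −1: 1027.
[2] 1027 ≡ 4^(4 + 1) + 3 (base 4). Lift 5: 15628. −1: 15627.
[3] 15627 ≡ 5^(5 + 1) + 2 (base 5). Lift 6: 279938. −1: 279937.

11, 84, 1027, 15627, 279937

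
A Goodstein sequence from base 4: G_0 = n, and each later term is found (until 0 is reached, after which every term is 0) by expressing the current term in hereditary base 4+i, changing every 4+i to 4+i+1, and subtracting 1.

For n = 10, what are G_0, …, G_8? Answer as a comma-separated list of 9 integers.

10, 11, 12, 13, 13, 13, 13, 13, 13

step 0: 10 = 2·4 + 2; sub 5 for 4: 2·5 + 2; = 12; G_1 = 12−1 = 11
step 1: 11 = 2·5 + 1; sub 6 for 5: 2·6 + 1; = 13; G_2 = 13−1 = 12
step 2: 12 = 2·6; sub 7 for 6: 2·7; = 14; G_3 = 14−1 = 13
step 3: 13 = 7 + 6; sub 8 for 7: 8 + 6; = 14; G_4 = 14−1 = 13
step 4: 13 = 8 + 5; sub 9 for 8: 9 + 5; = 14; G_5 = 14−1 = 13
step 5: 13 = 9 + 4; sub 10 for 9: 10 + 4; = 14; G_6 = 14−1 = 13
step 6: 13 = 10 + 3; sub 11 for 10: 11 + 3; = 14; G_7 = 14−1 = 13
step 7: 13 = 11 + 2; sub 12 for 11: 12 + 2; = 14; G_8 = 14−1 = 13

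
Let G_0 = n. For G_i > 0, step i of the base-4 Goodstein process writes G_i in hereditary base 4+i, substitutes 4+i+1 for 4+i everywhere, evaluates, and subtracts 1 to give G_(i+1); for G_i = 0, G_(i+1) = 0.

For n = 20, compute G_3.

20 —HB4→ 4^2 + 4 —bump→ 5^2 + 5 = 30 —(−1)→ 29
29 —HB5→ 5^2 + 4 —bump→ 6^2 + 4 = 40 —(−1)→ 39
39 —HB6→ 6^2 + 3 —bump→ 7^2 + 3 = 52 —(−1)→ 51
51 —HB7→ 7^2 + 2 —bump→ 8^2 + 2 = 66 —(−1)→ 65

51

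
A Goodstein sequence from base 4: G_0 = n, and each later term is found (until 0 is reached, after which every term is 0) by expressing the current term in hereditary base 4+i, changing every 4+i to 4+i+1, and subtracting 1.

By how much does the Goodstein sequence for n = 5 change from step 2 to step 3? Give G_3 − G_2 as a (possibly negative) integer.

i=0: 5 = 4 + 1 (b=4); 4→5: 5 + 1 = 6; 6−1 = 5
i=1: 5 = 5 (b=5); 5→6: 6 = 6; 6−1 = 5
i=2: 5 = 5 (b=6); 6→7: 5 = 5; 5−1 = 4

-1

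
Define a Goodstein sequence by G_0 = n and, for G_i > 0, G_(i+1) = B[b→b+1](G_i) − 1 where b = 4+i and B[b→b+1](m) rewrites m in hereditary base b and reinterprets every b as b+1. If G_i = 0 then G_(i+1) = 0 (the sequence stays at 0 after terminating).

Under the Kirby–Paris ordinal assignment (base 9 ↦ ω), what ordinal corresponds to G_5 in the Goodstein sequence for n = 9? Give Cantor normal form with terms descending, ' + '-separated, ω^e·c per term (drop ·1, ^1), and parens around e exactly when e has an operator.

ω + 2

9 —HB4→ 2·4 + 1 —bump→ 2·5 + 1 = 11 —(−1)→ 10
10 —HB5→ 2·5 —bump→ 2·6 = 12 —(−1)→ 11
11 —HB6→ 6 + 5 —bump→ 7 + 5 = 12 —(−1)→ 11
11 —HB7→ 7 + 4 —bump→ 8 + 4 = 12 —(−1)→ 11
11 —HB8→ 8 + 3 —bump→ 9 + 3 = 12 —(−1)→ 11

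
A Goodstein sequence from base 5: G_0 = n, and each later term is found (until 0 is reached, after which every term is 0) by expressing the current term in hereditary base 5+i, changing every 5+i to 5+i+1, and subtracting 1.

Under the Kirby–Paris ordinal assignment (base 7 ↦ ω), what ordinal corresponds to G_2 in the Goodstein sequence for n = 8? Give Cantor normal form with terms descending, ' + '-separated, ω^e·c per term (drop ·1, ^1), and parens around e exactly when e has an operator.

step 0: 8 = 5 + 3; sub 6 for 5: 6 + 3; = 9; G_1 = 9−1 = 8
step 1: 8 = 6 + 2; sub 7 for 6: 7 + 2; = 9; G_2 = 9−1 = 8
step 2: 8 = 7 + 1; sub 8 for 7: 8 + 1; = 9; G_3 = 9−1 = 8

ω + 1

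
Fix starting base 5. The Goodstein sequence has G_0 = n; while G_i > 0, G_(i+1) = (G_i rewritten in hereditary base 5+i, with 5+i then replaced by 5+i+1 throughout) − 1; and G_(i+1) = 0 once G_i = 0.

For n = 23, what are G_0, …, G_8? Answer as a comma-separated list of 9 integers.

23 —HB5→ 4·5 + 3 —bump→ 4·6 + 3 = 27 —(−1)→ 26
26 —HB6→ 4·6 + 2 —bump→ 4·7 + 2 = 30 —(−1)→ 29
29 —HB7→ 4·7 + 1 —bump→ 4·8 + 1 = 33 —(−1)→ 32
32 —HB8→ 4·8 —bump→ 4·9 = 36 —(−1)→ 35
35 —HB9→ 3·9 + 8 —bump→ 3·10 + 8 = 38 —(−1)→ 37
37 —HB10→ 3·10 + 7 —bump→ 3·11 + 7 = 40 —(−1)→ 39
39 —HB11→ 3·11 + 6 —bump→ 3·12 + 6 = 42 —(−1)→ 41
41 —HB12→ 3·12 + 5 —bump→ 3·13 + 5 = 44 —(−1)→ 43

23, 26, 29, 32, 35, 37, 39, 41, 43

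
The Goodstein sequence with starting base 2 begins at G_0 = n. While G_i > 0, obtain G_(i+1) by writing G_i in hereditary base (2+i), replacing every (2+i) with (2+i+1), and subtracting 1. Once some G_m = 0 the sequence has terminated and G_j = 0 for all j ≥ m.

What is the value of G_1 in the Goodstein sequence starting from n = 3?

3

[0] 3 ≡ 2 + 1 (base 2). Lift 3: 4. −1: 3.
[1] 3 ≡ 3 (base 3). Lift 4: 4. −1: 3.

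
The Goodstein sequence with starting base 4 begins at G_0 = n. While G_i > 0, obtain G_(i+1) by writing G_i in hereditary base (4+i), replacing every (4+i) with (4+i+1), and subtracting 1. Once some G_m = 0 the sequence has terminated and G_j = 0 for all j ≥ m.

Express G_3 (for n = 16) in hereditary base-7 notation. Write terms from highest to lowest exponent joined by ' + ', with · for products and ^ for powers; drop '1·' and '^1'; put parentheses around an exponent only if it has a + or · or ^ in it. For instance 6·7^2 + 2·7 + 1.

[0] 16 ≡ 4^2 (base 4). Lift 5: 25. −1: 24.
[1] 24 ≡ 4·5 + 4 (base 5). Lift 6: 28. −1: 27.
[2] 27 ≡ 4·6 + 3 (base 6). Lift 7: 31. −1: 30.
[3] 30 ≡ 4·7 + 2 (base 7). Lift 8: 34. −1: 33.

4·7 + 2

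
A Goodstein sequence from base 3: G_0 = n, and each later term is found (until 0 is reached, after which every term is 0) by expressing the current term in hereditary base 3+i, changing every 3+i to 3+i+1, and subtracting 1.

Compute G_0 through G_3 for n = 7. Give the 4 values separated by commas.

step 0: 7 = 2·3 + 1; sub 4 for 3: 2·4 + 1; = 9; G_1 = 9−1 = 8
step 1: 8 = 2·4; sub 5 for 4: 2·5; = 10; G_2 = 10−1 = 9
step 2: 9 = 5 + 4; sub 6 for 5: 6 + 4; = 10; G_3 = 10−1 = 9

7, 8, 9, 9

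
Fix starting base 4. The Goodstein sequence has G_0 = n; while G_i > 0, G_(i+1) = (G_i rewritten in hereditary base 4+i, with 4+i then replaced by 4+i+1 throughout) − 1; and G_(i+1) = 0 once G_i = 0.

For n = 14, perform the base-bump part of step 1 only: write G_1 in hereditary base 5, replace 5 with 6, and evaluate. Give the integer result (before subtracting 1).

base 4: 14 = 3·4 + 2; at 5: 3·5 + 2 = 17; next = 16
base 5: 16 = 3·5 + 1; at 6: 3·6 + 1 = 19; next = 18

19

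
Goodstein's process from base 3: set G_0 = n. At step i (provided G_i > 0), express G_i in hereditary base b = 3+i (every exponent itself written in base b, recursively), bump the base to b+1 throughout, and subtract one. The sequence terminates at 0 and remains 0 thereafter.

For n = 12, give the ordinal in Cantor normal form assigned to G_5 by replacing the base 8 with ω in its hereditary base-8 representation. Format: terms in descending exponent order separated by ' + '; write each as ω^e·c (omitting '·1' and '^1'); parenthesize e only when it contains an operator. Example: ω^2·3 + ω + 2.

ω·7 + 7

i=0: 12 = 3^2 + 3 (b=3); 3→4: 4^2 + 4 = 20; 20−1 = 19
i=1: 19 = 4^2 + 3 (b=4); 4→5: 5^2 + 3 = 28; 28−1 = 27
i=2: 27 = 5^2 + 2 (b=5); 5→6: 6^2 + 2 = 38; 38−1 = 37
i=3: 37 = 6^2 + 1 (b=6); 6→7: 7^2 + 1 = 50; 50−1 = 49
i=4: 49 = 7^2 (b=7); 7→8: 8^2 = 64; 64−1 = 63
i=5: 63 = 7·8 + 7 (b=8); 8→9: 7·9 + 7 = 70; 70−1 = 69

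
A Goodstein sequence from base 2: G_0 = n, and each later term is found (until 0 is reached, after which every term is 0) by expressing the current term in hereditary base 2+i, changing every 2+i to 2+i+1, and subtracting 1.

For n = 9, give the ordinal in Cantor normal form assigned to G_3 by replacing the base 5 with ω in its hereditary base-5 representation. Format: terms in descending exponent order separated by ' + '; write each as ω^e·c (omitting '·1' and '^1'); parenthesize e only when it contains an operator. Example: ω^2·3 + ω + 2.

step 0: 9 = 2^(2 + 1) + 1; sub 3 for 2: 3^(3 + 1) + 1; = 82; G_1 = 82−1 = 81
step 1: 81 = 3^(3 + 1); sub 4 for 3: 4^(4 + 1); = 1024; G_2 = 1024−1 = 1023
step 2: 1023 = 3·4^4 + 3·4^3 + 3·4^2 + 3·4 + 3; sub 5 for 4: 3·5^5 + 3·5^3 + 3·5^2 + 3·5 + 3; = 9843; G_3 = 9843−1 = 9842

ω^ω·3 + ω^3·3 + ω^2·3 + ω·3 + 2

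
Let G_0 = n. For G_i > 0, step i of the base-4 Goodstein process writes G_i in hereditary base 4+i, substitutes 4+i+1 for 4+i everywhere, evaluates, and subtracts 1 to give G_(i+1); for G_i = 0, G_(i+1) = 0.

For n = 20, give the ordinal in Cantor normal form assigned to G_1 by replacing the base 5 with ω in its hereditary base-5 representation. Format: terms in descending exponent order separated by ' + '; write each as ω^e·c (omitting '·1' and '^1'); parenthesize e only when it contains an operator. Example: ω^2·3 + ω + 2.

ω^2 + 4

G_0 = 20. HB_4(20) = 4^2 + 4. Bump = 30. G_1 = 29.
G_1 = 29. HB_5(29) = 5^2 + 4. Bump = 40. G_2 = 39.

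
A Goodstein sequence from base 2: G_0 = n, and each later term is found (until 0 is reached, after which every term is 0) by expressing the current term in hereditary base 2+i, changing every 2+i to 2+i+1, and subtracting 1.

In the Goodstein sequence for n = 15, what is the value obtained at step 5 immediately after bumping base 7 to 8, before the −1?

G_0 = 15. HB_2(15) = 2^(2 + 1) + 2^2 + 2 + 1. Bump = 112. G_1 = 111.
G_1 = 111. HB_3(111) = 3^(3 + 1) + 3^3 + 3. Bump = 1284. G_2 = 1283.
G_2 = 1283. HB_4(1283) = 4^(4 + 1) + 4^4 + 3. Bump = 18753. G_3 = 18752.
G_3 = 18752. HB_5(18752) = 5^(5 + 1) + 5^5 + 2. Bump = 326594. G_4 = 326593.
G_4 = 326593. HB_6(326593) = 6^(6 + 1) + 6^6 + 1. Bump = 6588345. G_5 = 6588344.
G_5 = 6588344. HB_7(6588344) = 7^(7 + 1) + 7^7. Bump = 150994944. G_6 = 150994943.

150994944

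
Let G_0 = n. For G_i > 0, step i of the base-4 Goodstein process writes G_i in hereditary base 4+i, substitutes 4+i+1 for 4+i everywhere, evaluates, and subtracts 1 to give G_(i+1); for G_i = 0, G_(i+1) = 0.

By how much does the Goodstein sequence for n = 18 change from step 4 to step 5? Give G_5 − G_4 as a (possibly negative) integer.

5

step 0: 18 = 4^2 + 2; sub 5 for 4: 5^2 + 2; = 27; G_1 = 27−1 = 26
step 1: 26 = 5^2 + 1; sub 6 for 5: 6^2 + 1; = 37; G_2 = 37−1 = 36
step 2: 36 = 6^2; sub 7 for 6: 7^2; = 49; G_3 = 49−1 = 48
step 3: 48 = 6·7 + 6; sub 8 for 7: 6·8 + 6; = 54; G_4 = 54−1 = 53
step 4: 53 = 6·8 + 5; sub 9 for 8: 6·9 + 5; = 59; G_5 = 59−1 = 58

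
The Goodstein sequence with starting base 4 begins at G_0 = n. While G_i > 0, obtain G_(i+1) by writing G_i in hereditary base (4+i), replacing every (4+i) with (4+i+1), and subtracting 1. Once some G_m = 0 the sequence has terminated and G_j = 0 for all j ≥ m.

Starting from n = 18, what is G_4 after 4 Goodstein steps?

53

step 0: 18 = 4^2 + 2; sub 5 for 4: 5^2 + 2; = 27; G_1 = 27−1 = 26
step 1: 26 = 5^2 + 1; sub 6 for 5: 6^2 + 1; = 37; G_2 = 37−1 = 36
step 2: 36 = 6^2; sub 7 for 6: 7^2; = 49; G_3 = 49−1 = 48
step 3: 48 = 6·7 + 6; sub 8 for 7: 6·8 + 6; = 54; G_4 = 54−1 = 53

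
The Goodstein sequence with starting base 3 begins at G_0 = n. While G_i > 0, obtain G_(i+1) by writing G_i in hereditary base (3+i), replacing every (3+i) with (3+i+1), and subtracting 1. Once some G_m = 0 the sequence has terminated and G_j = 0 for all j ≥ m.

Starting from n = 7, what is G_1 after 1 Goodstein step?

base 3: 7 = 2·3 + 1; at 4: 2·4 + 1 = 9; next = 8
base 4: 8 = 2·4; at 5: 2·5 = 10; next = 9

8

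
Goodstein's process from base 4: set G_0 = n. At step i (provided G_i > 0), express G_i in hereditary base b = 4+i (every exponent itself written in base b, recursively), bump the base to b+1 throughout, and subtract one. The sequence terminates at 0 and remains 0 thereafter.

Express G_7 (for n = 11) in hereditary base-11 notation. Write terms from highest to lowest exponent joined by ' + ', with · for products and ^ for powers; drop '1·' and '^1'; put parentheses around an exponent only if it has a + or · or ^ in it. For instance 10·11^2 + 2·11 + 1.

[0] 11 ≡ 2·4 + 3 (base 4). Lift 5: 13. −1: 12.
[1] 12 ≡ 2·5 + 2 (base 5). Lift 6: 14. −1: 13.
[2] 13 ≡ 2·6 + 1 (base 6). Lift 7: 15. −1: 14.
[3] 14 ≡ 2·7 (base 7). Lift 8: 16. −1: 15.
[4] 15 ≡ 8 + 7 (base 8). Lift 9: 16. −1: 15.
[5] 15 ≡ 9 + 6 (base 9). Lift 10: 16. −1: 15.
[6] 15 ≡ 10 + 5 (base 10). Lift 11: 16. −1: 15.
[7] 15 ≡ 11 + 4 (base 11). Lift 12: 16. −1: 15.

11 + 4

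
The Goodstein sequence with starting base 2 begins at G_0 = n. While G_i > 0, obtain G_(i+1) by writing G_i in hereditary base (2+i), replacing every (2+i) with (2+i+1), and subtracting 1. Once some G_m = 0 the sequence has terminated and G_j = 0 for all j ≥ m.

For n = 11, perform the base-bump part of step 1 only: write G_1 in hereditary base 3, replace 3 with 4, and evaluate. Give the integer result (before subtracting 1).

G_0 = 11. HB_2(11) = 2^(2 + 1) + 2 + 1. Bump = 85. G_1 = 84.
G_1 = 84. HB_3(84) = 3^(3 + 1) + 3. Bump = 1028. G_2 = 1027.

1028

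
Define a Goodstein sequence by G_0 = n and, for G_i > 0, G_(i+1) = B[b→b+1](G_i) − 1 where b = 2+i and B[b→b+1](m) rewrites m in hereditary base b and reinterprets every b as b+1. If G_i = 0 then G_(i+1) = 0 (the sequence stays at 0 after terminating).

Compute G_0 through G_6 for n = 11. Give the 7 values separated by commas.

[0] 11 ≡ 2^(2 + 1) + 2 + 1 (base 2). Lift 3: 85. −1: 84.
[1] 84 ≡ 3^(3 + 1) + 3 (base 3). Lift 4: 1028. −1: 1027.
[2] 1027 ≡ 4^(4 + 1) + 3 (base 4). Lift 5: 15628. −1: 15627.
[3] 15627 ≡ 5^(5 + 1) + 2 (base 5). Lift 6: 279938. −1: 279937.
[4] 279937 ≡ 6^(6 + 1) + 1 (base 6). Lift 7: 5764802. −1: 5764801.
[5] 5764801 ≡ 7^(7 + 1) (base 7). Lift 8: 134217728. −1: 134217727.

11, 84, 1027, 15627, 279937, 5764801, 134217727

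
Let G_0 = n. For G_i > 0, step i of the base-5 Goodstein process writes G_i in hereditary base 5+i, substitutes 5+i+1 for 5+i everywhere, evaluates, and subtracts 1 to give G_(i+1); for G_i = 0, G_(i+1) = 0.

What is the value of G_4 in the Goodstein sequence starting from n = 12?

15

i=0: 12 = 2·5 + 2 (b=5); 5→6: 2·6 + 2 = 14; 14−1 = 13
i=1: 13 = 2·6 + 1 (b=6); 6→7: 2·7 + 1 = 15; 15−1 = 14
i=2: 14 = 2·7 (b=7); 7→8: 2·8 = 16; 16−1 = 15
i=3: 15 = 8 + 7 (b=8); 8→9: 9 + 7 = 16; 16−1 = 15
i=4: 15 = 9 + 6 (b=9); 9→10: 10 + 6 = 16; 16−1 = 15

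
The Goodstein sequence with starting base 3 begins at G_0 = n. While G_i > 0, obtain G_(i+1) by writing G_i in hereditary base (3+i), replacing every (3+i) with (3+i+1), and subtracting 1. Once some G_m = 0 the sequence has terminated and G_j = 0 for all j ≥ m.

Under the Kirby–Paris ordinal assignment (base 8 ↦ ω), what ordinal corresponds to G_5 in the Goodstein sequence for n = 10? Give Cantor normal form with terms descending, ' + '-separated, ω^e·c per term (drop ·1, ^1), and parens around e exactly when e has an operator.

ω·4 + 1

10 —HB3→ 3^2 + 1 —bump→ 4^2 + 1 = 17 —(−1)→ 16
16 —HB4→ 4^2 —bump→ 5^2 = 25 —(−1)→ 24
24 —HB5→ 4·5 + 4 —bump→ 4·6 + 4 = 28 —(−1)→ 27
27 —HB6→ 4·6 + 3 —bump→ 4·7 + 3 = 31 —(−1)→ 30
30 —HB7→ 4·7 + 2 —bump→ 4·8 + 2 = 34 —(−1)→ 33
33 —HB8→ 4·8 + 1 —bump→ 4·9 + 1 = 37 —(−1)→ 36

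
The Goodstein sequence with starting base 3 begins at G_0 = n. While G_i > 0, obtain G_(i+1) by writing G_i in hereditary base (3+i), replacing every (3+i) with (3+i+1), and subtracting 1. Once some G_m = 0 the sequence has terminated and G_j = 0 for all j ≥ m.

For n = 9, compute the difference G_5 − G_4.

i=0: 9 = 3^2 (b=3); 3→4: 4^2 = 16; 16−1 = 15
i=1: 15 = 3·4 + 3 (b=4); 4→5: 3·5 + 3 = 18; 18−1 = 17
i=2: 17 = 3·5 + 2 (b=5); 5→6: 3·6 + 2 = 20; 20−1 = 19
i=3: 19 = 3·6 + 1 (b=6); 6→7: 3·7 + 1 = 22; 22−1 = 21
i=4: 21 = 3·7 (b=7); 7→8: 3·8 = 24; 24−1 = 23

2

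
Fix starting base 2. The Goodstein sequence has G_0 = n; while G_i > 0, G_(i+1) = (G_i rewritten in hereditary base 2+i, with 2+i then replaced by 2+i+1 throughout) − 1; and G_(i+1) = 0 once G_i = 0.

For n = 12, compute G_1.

12 —HB2→ 2^(2 + 1) + 2^2 —bump→ 3^(3 + 1) + 3^3 = 108 —(−1)→ 107
107 —HB3→ 3^(3 + 1) + 2·3^2 + 2·3 + 2 —bump→ 4^(4 + 1) + 2·4^2 + 2·4 + 2 = 1066 —(−1)→ 1065

107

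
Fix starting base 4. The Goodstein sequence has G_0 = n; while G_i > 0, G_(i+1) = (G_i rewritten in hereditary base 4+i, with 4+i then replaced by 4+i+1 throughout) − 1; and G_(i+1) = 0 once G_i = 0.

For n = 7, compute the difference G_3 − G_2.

0

base 4: 7 = 4 + 3; at 5: 5 + 3 = 8; next = 7
base 5: 7 = 5 + 2; at 6: 6 + 2 = 8; next = 7
base 6: 7 = 6 + 1; at 7: 7 + 1 = 8; next = 7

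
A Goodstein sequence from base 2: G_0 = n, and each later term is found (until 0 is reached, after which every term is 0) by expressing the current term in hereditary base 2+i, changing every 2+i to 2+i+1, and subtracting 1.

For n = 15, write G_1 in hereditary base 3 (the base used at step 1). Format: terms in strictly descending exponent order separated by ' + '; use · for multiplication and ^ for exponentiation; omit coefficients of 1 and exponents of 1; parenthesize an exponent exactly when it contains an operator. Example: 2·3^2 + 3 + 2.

15 —HB2→ 2^(2 + 1) + 2^2 + 2 + 1 —bump→ 3^(3 + 1) + 3^3 + 3 + 1 = 112 —(−1)→ 111
111 —HB3→ 3^(3 + 1) + 3^3 + 3 —bump→ 4^(4 + 1) + 4^4 + 4 = 1284 —(−1)→ 1283

3^(3 + 1) + 3^3 + 3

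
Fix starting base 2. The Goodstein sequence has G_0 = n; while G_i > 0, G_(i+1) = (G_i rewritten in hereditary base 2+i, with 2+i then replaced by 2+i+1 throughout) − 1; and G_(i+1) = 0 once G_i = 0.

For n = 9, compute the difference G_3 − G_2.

9 —HB2→ 2^(2 + 1) + 1 —bump→ 3^(3 + 1) + 1 = 82 —(−1)→ 81
81 —HB3→ 3^(3 + 1) —bump→ 4^(4 + 1) = 1024 —(−1)→ 1023
1023 —HB4→ 3·4^4 + 3·4^3 + 3·4^2 + 3·4 + 3 —bump→ 3·5^5 + 3·5^3 + 3·5^2 + 3·5 + 3 = 9843 —(−1)→ 9842

8819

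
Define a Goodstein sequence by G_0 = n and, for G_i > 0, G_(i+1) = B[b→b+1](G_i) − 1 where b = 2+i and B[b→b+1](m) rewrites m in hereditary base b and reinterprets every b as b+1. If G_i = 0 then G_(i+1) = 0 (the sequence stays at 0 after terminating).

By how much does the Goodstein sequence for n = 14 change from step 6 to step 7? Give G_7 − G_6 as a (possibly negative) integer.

G_0 = 14. HB_2(14) = 2^(2 + 1) + 2^2 + 2. Bump = 111. G_1 = 110.
G_1 = 110. HB_3(110) = 3^(3 + 1) + 3^3 + 2. Bump = 1282. G_2 = 1281.
G_2 = 1281. HB_4(1281) = 4^(4 + 1) + 4^4 + 1. Bump = 18751. G_3 = 18750.
G_3 = 18750. HB_5(18750) = 5^(5 + 1) + 5^5. Bump = 326592. G_4 = 326591.
G_4 = 326591. HB_6(326591) = 6^(6 + 1) + 5·6^5 + 5·6^4 + 5·6^3 + 5·6^2 + 5·6 + 5. Bump = 5862841. G_5 = 5862840.
G_5 = 5862840. HB_7(5862840) = 7^(7 + 1) + 5·7^5 + 5·7^4 + 5·7^3 + 5·7^2 + 5·7 + 4. Bump = 134404972. G_6 = 134404971.
G_6 = 134404971. HB_8(134404971) = 8^(8 + 1) + 5·8^5 + 5·8^4 + 5·8^3 + 5·8^2 + 5·8 + 3. Bump = 3487116549. G_7 = 3487116548.

3352711577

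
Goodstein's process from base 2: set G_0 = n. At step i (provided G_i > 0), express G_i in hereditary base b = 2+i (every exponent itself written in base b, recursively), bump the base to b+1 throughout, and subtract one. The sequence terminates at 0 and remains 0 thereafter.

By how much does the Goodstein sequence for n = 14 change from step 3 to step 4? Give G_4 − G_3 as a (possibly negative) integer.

step 0: 14 = 2^(2 + 1) + 2^2 + 2; sub 3 for 2: 3^(3 + 1) + 3^3 + 3; = 111; G_1 = 111−1 = 110
step 1: 110 = 3^(3 + 1) + 3^3 + 2; sub 4 for 3: 4^(4 + 1) + 4^4 + 2; = 1282; G_2 = 1282−1 = 1281
step 2: 1281 = 4^(4 + 1) + 4^4 + 1; sub 5 for 4: 5^(5 + 1) + 5^5 + 1; = 18751; G_3 = 18751−1 = 18750
step 3: 18750 = 5^(5 + 1) + 5^5; sub 6 for 5: 6^(6 + 1) + 6^6; = 326592; G_4 = 326592−1 = 326591

307841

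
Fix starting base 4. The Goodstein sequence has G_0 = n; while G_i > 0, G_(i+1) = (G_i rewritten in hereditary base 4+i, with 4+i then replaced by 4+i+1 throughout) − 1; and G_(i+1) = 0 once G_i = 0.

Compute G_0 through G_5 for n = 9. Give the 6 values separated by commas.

[0] 9 ≡ 2·4 + 1 (base 4). Lift 5: 11. −1: 10.
[1] 10 ≡ 2·5 (base 5). Lift 6: 12. −1: 11.
[2] 11 ≡ 6 + 5 (base 6). Lift 7: 12. −1: 11.
[3] 11 ≡ 7 + 4 (base 7). Lift 8: 12. −1: 11.
[4] 11 ≡ 8 + 3 (base 8). Lift 9: 12. −1: 11.

9, 10, 11, 11, 11, 11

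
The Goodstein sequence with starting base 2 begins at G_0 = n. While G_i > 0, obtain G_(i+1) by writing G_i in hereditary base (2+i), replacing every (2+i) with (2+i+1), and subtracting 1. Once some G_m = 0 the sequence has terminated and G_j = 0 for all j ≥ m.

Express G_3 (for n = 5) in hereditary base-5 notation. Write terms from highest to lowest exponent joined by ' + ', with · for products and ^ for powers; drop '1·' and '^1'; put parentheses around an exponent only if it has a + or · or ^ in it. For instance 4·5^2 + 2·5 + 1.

3·5^3 + 3·5^2 + 3·5 + 2

step 0: 5 = 2^2 + 1; sub 3 for 2: 3^3 + 1; = 28; G_1 = 28−1 = 27
step 1: 27 = 3^3; sub 4 for 3: 4^4; = 256; G_2 = 256−1 = 255
step 2: 255 = 3·4^3 + 3·4^2 + 3·4 + 3; sub 5 for 4: 3·5^3 + 3·5^2 + 3·5 + 3; = 468; G_3 = 468−1 = 467
step 3: 467 = 3·5^3 + 3·5^2 + 3·5 + 2; sub 6 for 5: 3·6^3 + 3·6^2 + 3·6 + 2; = 776; G_4 = 776−1 = 775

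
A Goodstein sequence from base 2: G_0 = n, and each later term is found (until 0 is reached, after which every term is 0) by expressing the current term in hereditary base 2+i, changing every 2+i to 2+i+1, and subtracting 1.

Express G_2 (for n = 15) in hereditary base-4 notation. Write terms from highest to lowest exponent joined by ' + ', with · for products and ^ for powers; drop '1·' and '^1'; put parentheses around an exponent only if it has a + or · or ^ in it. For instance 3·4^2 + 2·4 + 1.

G_0 = 15. HB_2(15) = 2^(2 + 1) + 2^2 + 2 + 1. Bump = 112. G_1 = 111.
G_1 = 111. HB_3(111) = 3^(3 + 1) + 3^3 + 3. Bump = 1284. G_2 = 1283.
G_2 = 1283. HB_4(1283) = 4^(4 + 1) + 4^4 + 3. Bump = 18753. G_3 = 18752.

4^(4 + 1) + 4^4 + 3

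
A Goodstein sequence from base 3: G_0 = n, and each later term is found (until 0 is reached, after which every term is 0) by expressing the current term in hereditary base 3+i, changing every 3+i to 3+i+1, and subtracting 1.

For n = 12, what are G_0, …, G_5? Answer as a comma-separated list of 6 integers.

base 3: 12 = 3^2 + 3; at 4: 4^2 + 4 = 20; next = 19
base 4: 19 = 4^2 + 3; at 5: 5^2 + 3 = 28; next = 27
base 5: 27 = 5^2 + 2; at 6: 6^2 + 2 = 38; next = 37
base 6: 37 = 6^2 + 1; at 7: 7^2 + 1 = 50; next = 49
base 7: 49 = 7^2; at 8: 8^2 = 64; next = 63

12, 19, 27, 37, 49, 63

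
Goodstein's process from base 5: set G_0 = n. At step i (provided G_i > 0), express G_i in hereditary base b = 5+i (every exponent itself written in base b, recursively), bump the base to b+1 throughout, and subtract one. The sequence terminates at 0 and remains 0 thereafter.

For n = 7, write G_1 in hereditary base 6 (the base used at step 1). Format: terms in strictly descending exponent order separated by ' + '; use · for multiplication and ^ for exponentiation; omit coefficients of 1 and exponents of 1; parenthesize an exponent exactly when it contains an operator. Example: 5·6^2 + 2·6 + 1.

[0] 7 ≡ 5 + 2 (base 5). Lift 6: 8. −1: 7.
[1] 7 ≡ 6 + 1 (base 6). Lift 7: 8. −1: 7.

6 + 1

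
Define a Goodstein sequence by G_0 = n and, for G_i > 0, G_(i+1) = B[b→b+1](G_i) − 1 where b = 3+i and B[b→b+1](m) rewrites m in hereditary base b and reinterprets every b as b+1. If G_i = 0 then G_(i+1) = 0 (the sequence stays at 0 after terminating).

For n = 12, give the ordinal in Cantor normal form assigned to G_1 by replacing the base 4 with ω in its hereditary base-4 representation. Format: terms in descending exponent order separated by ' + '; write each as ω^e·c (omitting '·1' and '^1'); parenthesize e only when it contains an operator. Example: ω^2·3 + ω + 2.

ω^2 + 3

12 —HB3→ 3^2 + 3 —bump→ 4^2 + 4 = 20 —(−1)→ 19
19 —HB4→ 4^2 + 3 —bump→ 5^2 + 3 = 28 —(−1)→ 27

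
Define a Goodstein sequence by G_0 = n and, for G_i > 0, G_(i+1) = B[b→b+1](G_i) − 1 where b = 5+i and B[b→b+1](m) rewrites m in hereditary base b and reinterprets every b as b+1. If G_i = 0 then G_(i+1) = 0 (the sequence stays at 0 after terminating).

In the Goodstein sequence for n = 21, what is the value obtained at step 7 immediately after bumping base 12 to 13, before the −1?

(0) 21|_5 = 4·5 + 1 ↦ 4·6 + 1|_6 = 25 ⇒ 24
(1) 24|_6 = 4·6 ↦ 4·7|_7 = 28 ⇒ 27
(2) 27|_7 = 3·7 + 6 ↦ 3·8 + 6|_8 = 30 ⇒ 29
(3) 29|_8 = 3·8 + 5 ↦ 3·9 + 5|_9 = 32 ⇒ 31
(4) 31|_9 = 3·9 + 4 ↦ 3·10 + 4|_10 = 34 ⇒ 33
(5) 33|_10 = 3·10 + 3 ↦ 3·11 + 3|_11 = 36 ⇒ 35
(6) 35|_11 = 3·11 + 2 ↦ 3·12 + 2|_12 = 38 ⇒ 37

40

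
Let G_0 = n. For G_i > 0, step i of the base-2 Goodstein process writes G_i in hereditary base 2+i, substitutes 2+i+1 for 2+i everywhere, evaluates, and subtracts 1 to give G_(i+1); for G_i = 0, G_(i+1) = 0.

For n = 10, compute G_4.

step 0: 10 = 2^(2 + 1) + 2; sub 3 for 2: 3^(3 + 1) + 3; = 84; G_1 = 84−1 = 83
step 1: 83 = 3^(3 + 1) + 2; sub 4 for 3: 4^(4 + 1) + 2; = 1026; G_2 = 1026−1 = 1025
step 2: 1025 = 4^(4 + 1) + 1; sub 5 for 4: 5^(5 + 1) + 1; = 15626; G_3 = 15626−1 = 15625
step 3: 15625 = 5^(5 + 1); sub 6 for 5: 6^(6 + 1); = 279936; G_4 = 279936−1 = 279935

279935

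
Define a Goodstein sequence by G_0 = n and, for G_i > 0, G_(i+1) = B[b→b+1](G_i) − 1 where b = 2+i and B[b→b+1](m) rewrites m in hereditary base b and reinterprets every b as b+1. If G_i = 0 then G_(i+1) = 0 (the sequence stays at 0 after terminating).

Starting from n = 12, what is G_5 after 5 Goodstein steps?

G_0=12  [base 2] 2^(2 + 1) + 2^2  →[2↦3]→  3^(3 + 1) + 3^3 = 108  −1 ⇒ G_1=107
G_1=107  [base 3] 3^(3 + 1) + 2·3^2 + 2·3 + 2  →[3↦4]→  4^(4 + 1) + 2·4^2 + 2·4 + 2 = 1066  −1 ⇒ G_2=1065
G_2=1065  [base 4] 4^(4 + 1) + 2·4^2 + 2·4 + 1  →[4↦5]→  5^(5 + 1) + 2·5^2 + 2·5 + 1 = 15686  −1 ⇒ G_3=15685
G_3=15685  [base 5] 5^(5 + 1) + 2·5^2 + 2·5  →[5↦6]→  6^(6 + 1) + 2·6^2 + 2·6 = 280020  −1 ⇒ G_4=280019
G_4=280019  [base 6] 6^(6 + 1) + 2·6^2 + 6 + 5  →[6↦7]→  7^(7 + 1) + 2·7^2 + 7 + 5 = 5764911  −1 ⇒ G_5=5764910
G_5=5764910  [base 7] 7^(7 + 1) + 2·7^2 + 7 + 4  →[7↦8]→  8^(8 + 1) + 2·8^2 + 8 + 4 = 134217868  −1 ⇒ G_6=134217867

5764910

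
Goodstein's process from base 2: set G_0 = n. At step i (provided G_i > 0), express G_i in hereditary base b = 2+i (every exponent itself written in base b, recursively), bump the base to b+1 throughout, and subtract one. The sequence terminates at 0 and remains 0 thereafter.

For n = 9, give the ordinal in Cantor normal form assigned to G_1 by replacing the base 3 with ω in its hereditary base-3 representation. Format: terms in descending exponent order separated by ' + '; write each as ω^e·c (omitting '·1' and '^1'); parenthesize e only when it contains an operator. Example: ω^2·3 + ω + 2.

9 —HB2→ 2^(2 + 1) + 1 —bump→ 3^(3 + 1) + 1 = 82 —(−1)→ 81
81 —HB3→ 3^(3 + 1) —bump→ 4^(4 + 1) = 1024 —(−1)→ 1023

ω^(ω + 1)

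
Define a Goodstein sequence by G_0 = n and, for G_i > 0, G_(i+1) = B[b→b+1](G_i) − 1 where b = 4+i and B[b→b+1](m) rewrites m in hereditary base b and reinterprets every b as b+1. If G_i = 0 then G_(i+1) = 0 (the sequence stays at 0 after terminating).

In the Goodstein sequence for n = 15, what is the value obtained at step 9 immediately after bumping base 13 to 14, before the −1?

30

step 0: 15 = 3·4 + 3; sub 5 for 4: 3·5 + 3; = 18; G_1 = 18−1 = 17
step 1: 17 = 3·5 + 2; sub 6 for 5: 3·6 + 2; = 20; G_2 = 20−1 = 19
step 2: 19 = 3·6 + 1; sub 7 for 6: 3·7 + 1; = 22; G_3 = 22−1 = 21
step 3: 21 = 3·7; sub 8 for 7: 3·8; = 24; G_4 = 24−1 = 23
step 4: 23 = 2·8 + 7; sub 9 for 8: 2·9 + 7; = 25; G_5 = 25−1 = 24
step 5: 24 = 2·9 + 6; sub 10 for 9: 2·10 + 6; = 26; G_6 = 26−1 = 25
step 6: 25 = 2·10 + 5; sub 11 for 10: 2·11 + 5; = 27; G_7 = 27−1 = 26
step 7: 26 = 2·11 + 4; sub 12 for 11: 2·12 + 4; = 28; G_8 = 28−1 = 27
step 8: 27 = 2·12 + 3; sub 13 for 12: 2·13 + 3; = 29; G_9 = 29−1 = 28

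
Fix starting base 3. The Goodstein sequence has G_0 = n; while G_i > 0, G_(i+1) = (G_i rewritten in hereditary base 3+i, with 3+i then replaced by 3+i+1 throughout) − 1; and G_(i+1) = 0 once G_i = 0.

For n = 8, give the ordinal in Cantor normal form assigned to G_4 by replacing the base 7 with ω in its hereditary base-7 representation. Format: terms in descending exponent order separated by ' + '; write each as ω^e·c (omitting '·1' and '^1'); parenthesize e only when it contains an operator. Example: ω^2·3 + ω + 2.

ω + 4

8 —HB3→ 2·3 + 2 —bump→ 2·4 + 2 = 10 —(−1)→ 9
9 —HB4→ 2·4 + 1 —bump→ 2·5 + 1 = 11 —(−1)→ 10
10 —HB5→ 2·5 —bump→ 2·6 = 12 —(−1)→ 11
11 —HB6→ 6 + 5 —bump→ 7 + 5 = 12 —(−1)→ 11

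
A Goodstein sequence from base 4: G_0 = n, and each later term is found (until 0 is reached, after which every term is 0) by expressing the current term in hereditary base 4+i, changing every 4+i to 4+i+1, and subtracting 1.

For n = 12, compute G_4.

(0) 12|_4 = 3·4 ↦ 3·5|_5 = 15 ⇒ 14
(1) 14|_5 = 2·5 + 4 ↦ 2·6 + 4|_6 = 16 ⇒ 15
(2) 15|_6 = 2·6 + 3 ↦ 2·7 + 3|_7 = 17 ⇒ 16
(3) 16|_7 = 2·7 + 2 ↦ 2·8 + 2|_8 = 18 ⇒ 17
(4) 17|_8 = 2·8 + 1 ↦ 2·9 + 1|_9 = 19 ⇒ 18

17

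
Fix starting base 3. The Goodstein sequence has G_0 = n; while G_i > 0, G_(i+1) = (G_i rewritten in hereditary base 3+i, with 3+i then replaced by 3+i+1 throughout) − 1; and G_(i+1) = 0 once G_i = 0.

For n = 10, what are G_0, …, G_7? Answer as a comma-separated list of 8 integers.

[0] 10 ≡ 3^2 + 1 (base 3). Lift 4: 17. −1: 16.
[1] 16 ≡ 4^2 (base 4). Lift 5: 25. −1: 24.
[2] 24 ≡ 4·5 + 4 (base 5). Lift 6: 28. −1: 27.
[3] 27 ≡ 4·6 + 3 (base 6). Lift 7: 31. −1: 30.
[4] 30 ≡ 4·7 + 2 (base 7). Lift 8: 34. −1: 33.
[5] 33 ≡ 4·8 + 1 (base 8). Lift 9: 37. −1: 36.
[6] 36 ≡ 4·9 (base 9). Lift 10: 40. −1: 39.

10, 16, 24, 27, 30, 33, 36, 39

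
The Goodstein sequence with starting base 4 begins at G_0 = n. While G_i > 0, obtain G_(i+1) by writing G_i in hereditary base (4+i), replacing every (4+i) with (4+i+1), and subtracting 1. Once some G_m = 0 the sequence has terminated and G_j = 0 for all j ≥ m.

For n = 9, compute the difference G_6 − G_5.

0

base 4: 9 = 2·4 + 1; at 5: 2·5 + 1 = 11; next = 10
base 5: 10 = 2·5; at 6: 2·6 = 12; next = 11
base 6: 11 = 6 + 5; at 7: 7 + 5 = 12; next = 11
base 7: 11 = 7 + 4; at 8: 8 + 4 = 12; next = 11
base 8: 11 = 8 + 3; at 9: 9 + 3 = 12; next = 11
base 9: 11 = 9 + 2; at 10: 10 + 2 = 12; next = 11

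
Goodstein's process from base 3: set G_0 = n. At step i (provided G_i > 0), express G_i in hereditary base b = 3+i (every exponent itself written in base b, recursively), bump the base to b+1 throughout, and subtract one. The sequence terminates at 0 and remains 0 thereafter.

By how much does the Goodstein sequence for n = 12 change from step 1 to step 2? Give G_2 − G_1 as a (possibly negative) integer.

8

base 3: 12 = 3^2 + 3; at 4: 4^2 + 4 = 20; next = 19
base 4: 19 = 4^2 + 3; at 5: 5^2 + 3 = 28; next = 27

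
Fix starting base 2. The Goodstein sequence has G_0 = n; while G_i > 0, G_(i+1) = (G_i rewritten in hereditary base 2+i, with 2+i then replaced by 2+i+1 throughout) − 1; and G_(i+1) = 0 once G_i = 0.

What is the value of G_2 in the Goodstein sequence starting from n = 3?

3

3 —HB2→ 2 + 1 —bump→ 3 + 1 = 4 —(−1)→ 3
3 —HB3→ 3 —bump→ 4 = 4 —(−1)→ 3
3 —HB4→ 3 —bump→ 3 = 3 —(−1)→ 2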